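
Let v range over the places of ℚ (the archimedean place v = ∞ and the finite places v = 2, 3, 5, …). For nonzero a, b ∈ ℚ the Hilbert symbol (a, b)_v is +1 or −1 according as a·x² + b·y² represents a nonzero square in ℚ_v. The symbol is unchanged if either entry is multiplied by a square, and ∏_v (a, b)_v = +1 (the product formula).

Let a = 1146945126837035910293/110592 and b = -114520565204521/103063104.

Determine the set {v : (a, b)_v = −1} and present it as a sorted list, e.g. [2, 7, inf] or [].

(a, b) ≡ (17871, -4921) mod (ℚ^×)²; places V = {2, 3, 7, 13, 19, 23, 31, 37, 47, ∞}.
(a,b)_13: α=2, u≡9; β=0, v≡5 (mod 13); (9|13)=+1, (5|13)=-1; sign (−1)^0·+1^0·-1^2 = +1.
(a,b)_7: α=3, u≡6; β=3, v≡4 (mod 7); (6|7)=-1, (4|7)=+1; sign (−1)^1·-1^3·+1^3 = +1.
(a,b)_47: α=0, u≡13; β=-2, v≡3 (mod 47); (13|47)=-1, (3|47)=+1; sign (−1)^0·-1^-2·+1^0 = +1.
(a,b)_37: α=3, u≡19; β=3, v≡6 (mod 37); (19|37)=-1, (6|37)=-1; sign (−1)^0·-1^3·-1^3 = +1.
(a,b)_19: α=8, u≡7; β=3, v≡4 (mod 19); (7|19)=+1, (4|19)=+1; sign (−1)^0·+1^3·+1^8 = +1.
(a,b)_2: α=-12, β=-6; u≡7, v≡7 (mod 8); ε(u)ε(v)=1·1, αω(v)=-12·0, βω(u)=-6·0; sum ≡ 1  ⇒  -1.
(a,b)_∞: sgn(17871)=+, sgn(-4921)=−, so +1.
(a,b)_3: α=-3, u≡2; β=-6, v≡2 (mod 3); (2|3)=-1, (2|3)=-1; sign (−1)^0·-1^-6·-1^-3 = -1.
(a,b)_31: α=0, u≡29; β=2, v≡2 (mod 31); (29|31)=-1, (2|31)=+1; sign (−1)^0·-1^2·+1^0 = +1.
(a,b)_23: α=1, u≡12; β=0, v≡13 (mod 23); (12|23)=+1, (13|23)=+1; sign (−1)^0·+1^0·+1^1 = +1.
(17871, -4921 / ℚ) ramifies at {2, 3}: a division algebra.

[2, 3]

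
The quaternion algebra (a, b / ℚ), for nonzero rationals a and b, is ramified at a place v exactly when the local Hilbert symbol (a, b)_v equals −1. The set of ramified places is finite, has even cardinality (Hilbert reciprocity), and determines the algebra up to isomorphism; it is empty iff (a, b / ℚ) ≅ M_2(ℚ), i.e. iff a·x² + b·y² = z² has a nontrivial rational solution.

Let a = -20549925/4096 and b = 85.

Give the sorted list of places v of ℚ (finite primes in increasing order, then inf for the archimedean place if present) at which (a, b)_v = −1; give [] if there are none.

Mod squares: a ≡ -253, b ≡ 85. Check v ∈ {∞, 2, 3, 5, 11, 17, 19, 23}.
v=23: a=23^1·(≡3), b=23^0·(≡16) mod 23; (3|23)=+1, (16|23)=+1; (−1)^{1·0·11}·(+1)^0·(+1)^1 = +1.
v=3: a=3^2·(≡2), b=3^0·(≡1) mod 3; (2|3)=-1, (1|3)=+1; (−1)^{2·0·1}·(-1)^0·(+1)^2 = +1.
v=17: a=17^0·(≡2), b=17^1·(≡5) mod 17; (2|17)=+1, (5|17)=-1; (−1)^{0·1·8}·(+1)^1·(-1)^0 = +1.
v=5: a=5^2·(≡3), b=5^1·(≡2) mod 5; (3|5)=-1, (2|5)=-1; (−1)^{2·1·2}·(-1)^1·(-1)^2 = -1.
v=11: a=11^1·(≡8), b=11^0·(≡8) mod 11; (8|11)=-1, (8|11)=-1; (−1)^{1·0·5}·(-1)^0·(-1)^1 = -1.
v=2: v_2(a)=-12, v_2(b)=0; units ≡ 3, 5 (mod 8); ε·ε+αω+βω = 1·0+-12·1+0·1 ≡ 0  ⇒  (a,b)_2 = +1.
v=∞: -253 < 0 and 85 > 0  ⇒  (a,b)_∞ = +1.
v=19: a=19^2·(≡12), b=19^0·(≡9) mod 19; (12|19)=-1, (9|19)=+1; (−1)^{2·0·9}·(-1)^0·(+1)^2 = +1.
|Ram(-253, 85)| = 2, even; anisotropic at {5, 11}.

[5, 11]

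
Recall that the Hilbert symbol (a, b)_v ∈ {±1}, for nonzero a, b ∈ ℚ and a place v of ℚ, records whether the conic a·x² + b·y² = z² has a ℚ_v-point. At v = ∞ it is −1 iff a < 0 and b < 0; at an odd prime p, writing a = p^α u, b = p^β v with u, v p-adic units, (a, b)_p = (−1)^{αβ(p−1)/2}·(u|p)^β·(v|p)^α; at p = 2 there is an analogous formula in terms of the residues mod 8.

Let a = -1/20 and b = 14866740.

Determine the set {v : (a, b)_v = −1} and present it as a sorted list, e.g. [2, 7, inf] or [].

Mod squares: a ≡ -5, b ≡ 45885. Check v ∈ {∞, 2, 3, 5, 7, 19, 23}.
v=7: a=7^0·(≡1), b=7^1·(≡6) mod 7; (1|7)=+1, (6|7)=-1; (−1)^{0·1·3}·(+1)^1·(-1)^0 = +1.
v=23: a=23^0·(≡8), b=23^1·(≡11) mod 23; (8|23)=+1, (11|23)=-1; (−1)^{0·1·11}·(+1)^1·(-1)^0 = +1.
v=19: a=19^0·(≡18), b=19^1·(≡2) mod 19; (18|19)=-1, (2|19)=-1; (−1)^{0·1·9}·(-1)^1·(-1)^0 = -1.
v=3: a=3^0·(≡1), b=3^5·(≡1) mod 3; (1|3)=+1, (1|3)=+1; (−1)^{0·5·1}·(+1)^5·(+1)^0 = +1.
v=2: v_2(a)=-2, v_2(b)=2; units ≡ 3, 5 (mod 8); ε·ε+αω+βω = 1·0+-2·1+2·1 ≡ 0  ⇒  (a,b)_2 = +1.
v=∞: -5 < 0 and 45885 > 0  ⇒  (a,b)_∞ = +1.
v=5: a=5^-1·(≡1), b=5^1·(≡3) mod 5; (1|5)=+1, (3|5)=-1; (−1)^{-1·1·2}·(+1)^1·(-1)^-1 = -1.
Ram(-5, 45885) = {5, 19}; no ℚ_5-point on the conic.

[5, 19]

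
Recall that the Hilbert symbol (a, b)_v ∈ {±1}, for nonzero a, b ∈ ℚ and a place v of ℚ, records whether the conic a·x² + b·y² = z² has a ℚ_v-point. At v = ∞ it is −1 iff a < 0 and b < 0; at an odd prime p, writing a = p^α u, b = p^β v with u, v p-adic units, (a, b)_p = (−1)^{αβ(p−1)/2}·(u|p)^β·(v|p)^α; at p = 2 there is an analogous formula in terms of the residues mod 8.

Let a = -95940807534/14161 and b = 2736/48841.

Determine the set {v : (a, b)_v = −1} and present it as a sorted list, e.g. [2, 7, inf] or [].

[2, 11, 19, 23]

Mod squares: a ≡ -9614, b ≡ 19. Check v ∈ {∞, 2, 3, 7, 11, 13, 17, 19, 23}.
v=11: a=11^1·(≡6), b=11^0·(≡8) mod 11; (6|11)=-1, (8|11)=-1; (−1)^{1·0·5}·(-1)^0·(-1)^1 = -1.
v=2: v_2(a)=1, v_2(b)=4; units ≡ 1, 3 (mod 8); ε·ε+αω+βω = 0·1+1·1+4·0 ≡ 1  ⇒  (a,b)_2 = -1.
v=∞: -9614 < 0 and 19 > 0  ⇒  (a,b)_∞ = +1.
v=17: a=17^-2·(≡15), b=17^-2·(≡1) mod 17; (15|17)=+1, (1|17)=+1; (−1)^{-2·-2·8}·(+1)^-2·(+1)^-2 = +1.
v=19: a=19^1·(≡7), b=19^1·(≡1) mod 19; (7|19)=+1, (1|19)=+1; (−1)^{1·1·9}·(+1)^1·(+1)^1 = -1.
v=7: a=7^-2·(≡1), b=7^0·(≡3) mod 7; (1|7)=+1, (3|7)=-1; (−1)^{-2·0·3}·(+1)^0·(-1)^-2 = +1.
v=23: a=23^1·(≡7), b=23^0·(≡21) mod 23; (7|23)=-1, (21|23)=-1; (−1)^{1·0·11}·(-1)^0·(-1)^1 = -1.
v=13: a=13^2·(≡11), b=13^-2·(≡2) mod 13; (11|13)=-1, (2|13)=-1; (−1)^{2·-2·6}·(-1)^-2·(-1)^2 = +1.
v=3: a=3^10·(≡1), b=3^2·(≡1) mod 3; (1|3)=+1, (1|3)=+1; (−1)^{10·2·1}·(+1)^2·(+1)^10 = +1.
|Ram(-9614, 19)| = 4, even; anisotropic at {2, 11, 19, 23}.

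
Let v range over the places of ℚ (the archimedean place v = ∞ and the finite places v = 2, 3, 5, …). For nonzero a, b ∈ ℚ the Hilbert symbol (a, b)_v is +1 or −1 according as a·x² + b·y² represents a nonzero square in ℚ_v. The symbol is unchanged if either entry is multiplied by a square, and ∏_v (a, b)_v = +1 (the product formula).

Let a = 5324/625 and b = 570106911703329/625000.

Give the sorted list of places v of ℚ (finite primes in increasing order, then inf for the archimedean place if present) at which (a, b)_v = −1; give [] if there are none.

Mod squares: a ≡ 11, b ≡ 10010. Check v ∈ {∞, 2, 3, 5, 7, 11, 13}.
v=7: a=7^0·(≡2), b=7^3·(≡4) mod 7; (2|7)=+1, (4|7)=+1; (−1)^{0·3·3}·(+1)^3·(+1)^0 = +1.
v=13: a=13^0·(≡7), b=13^1·(≡1) mod 13; (7|13)=-1, (1|13)=+1; (−1)^{0·1·6}·(-1)^1·(+1)^0 = -1.
v=5: a=5^-4·(≡4), b=5^-7·(≡3) mod 5; (4|5)=+1, (3|5)=-1; (−1)^{-4·-7·2}·(+1)^-7·(-1)^-4 = +1.
v=2: v_2(a)=2, v_2(b)=-3; units ≡ 3, 5 (mod 8); ε·ε+αω+βω = 1·0+2·1+-3·1 ≡ 1  ⇒  (a,b)_2 = -1.
v=∞: 11 > 0 and 10010 > 0  ⇒  (a,b)_∞ = +1.
v=3: a=3^0·(≡2), b=3^8·(≡2) mod 3; (2|3)=-1, (2|3)=-1; (−1)^{0·8·1}·(-1)^8·(-1)^0 = +1.
v=11: a=11^3·(≡9), b=11^7·(≡10) mod 11; (9|11)=+1, (10|11)=-1; (−1)^{3·7·5}·(+1)^7·(-1)^3 = +1.
(11, 10010 / ℚ) ramifies at {2, 13}: a division algebra.

[2, 13]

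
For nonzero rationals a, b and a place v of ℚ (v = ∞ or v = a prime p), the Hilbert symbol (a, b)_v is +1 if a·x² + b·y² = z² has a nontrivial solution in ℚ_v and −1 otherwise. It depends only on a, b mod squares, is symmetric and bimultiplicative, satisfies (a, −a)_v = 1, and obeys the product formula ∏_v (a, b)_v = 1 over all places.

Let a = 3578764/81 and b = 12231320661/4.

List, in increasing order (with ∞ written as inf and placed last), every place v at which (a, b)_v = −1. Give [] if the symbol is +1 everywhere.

[]

Mod squares: a ≡ 19, b ≡ 589. Check v ∈ {∞, 2, 3, 7, 19, 31}.
v=∞: 19 > 0 and 589 > 0  ⇒  (a,b)_∞ = +1.
v=7: a=7^2·(≡3), b=7^4·(≡1) mod 7; (3|7)=-1, (1|7)=+1; (−1)^{2·4·3}·(-1)^4·(+1)^2 = +1.
v=3: a=3^-4·(≡1), b=3^2·(≡1) mod 3; (1|3)=+1, (1|3)=+1; (−1)^{-4·2·1}·(+1)^2·(+1)^-4 = +1.
v=19: a=19^1·(≡17), b=19^1·(≡8) mod 19; (17|19)=+1, (8|19)=-1; (−1)^{1·1·9}·(+1)^1·(-1)^1 = +1.
v=2: v_2(a)=2, v_2(b)=-2; units ≡ 3, 5 (mod 8); ε·ε+αω+βω = 1·0+2·1+-2·1 ≡ 0  ⇒  (a,b)_2 = +1.
v=31: a=31^2·(≡10), b=31^3·(≡25) mod 31; (10|31)=+1, (25|31)=+1; (−1)^{2·3·15}·(+1)^3·(+1)^2 = +1.
Every local symbol is +1, so the conic 19·x² + 589·y² = z² has ℚ_v-points for all v and hence a ℚ-point; (a, b / ℚ) ≅ M_2(ℚ).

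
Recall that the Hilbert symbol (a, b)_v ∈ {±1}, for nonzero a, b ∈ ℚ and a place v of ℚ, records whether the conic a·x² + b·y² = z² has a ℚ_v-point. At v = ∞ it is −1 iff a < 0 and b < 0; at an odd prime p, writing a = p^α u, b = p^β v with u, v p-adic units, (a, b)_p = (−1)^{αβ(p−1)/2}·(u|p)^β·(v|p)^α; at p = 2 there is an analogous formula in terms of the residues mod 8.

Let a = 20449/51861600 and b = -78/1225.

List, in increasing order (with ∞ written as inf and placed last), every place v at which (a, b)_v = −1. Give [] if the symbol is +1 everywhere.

[2, 13]

Mod squares: a ≡ 6, b ≡ -78. Check v ∈ {∞, 2, 3, 5, 7, 11, 13}.
v=11: a=11^2·(≡7), b=11^0·(≡8) mod 11; (7|11)=-1, (8|11)=-1; (−1)^{2·0·5}·(-1)^0·(-1)^2 = +1.
v=13: a=13^2·(≡11), b=13^1·(≡11) mod 13; (11|13)=-1, (11|13)=-1; (−1)^{2·1·6}·(-1)^1·(-1)^2 = -1.
v=5: a=5^-2·(≡1), b=5^-2·(≡3) mod 5; (1|5)=+1, (3|5)=-1; (−1)^{-2·-2·2}·(+1)^-2·(-1)^-2 = +1.
v=∞: 6 > 0 and -78 < 0  ⇒  (a,b)_∞ = +1.
v=3: a=3^-3·(≡2), b=3^1·(≡1) mod 3; (2|3)=-1, (1|3)=+1; (−1)^{-3·1·1}·(-1)^1·(+1)^-3 = +1.
v=7: a=7^-4·(≡6), b=7^-2·(≡5) mod 7; (6|7)=-1, (5|7)=-1; (−1)^{-4·-2·3}·(-1)^-2·(-1)^-4 = +1.
v=2: v_2(a)=-5, v_2(b)=1; units ≡ 3, 1 (mod 8); ε·ε+αω+βω = 1·0+-5·0+1·1 ≡ 1  ⇒  (a,b)_2 = -1.
|Ram(6, -78)| = 2, even; anisotropic at {2, 13}.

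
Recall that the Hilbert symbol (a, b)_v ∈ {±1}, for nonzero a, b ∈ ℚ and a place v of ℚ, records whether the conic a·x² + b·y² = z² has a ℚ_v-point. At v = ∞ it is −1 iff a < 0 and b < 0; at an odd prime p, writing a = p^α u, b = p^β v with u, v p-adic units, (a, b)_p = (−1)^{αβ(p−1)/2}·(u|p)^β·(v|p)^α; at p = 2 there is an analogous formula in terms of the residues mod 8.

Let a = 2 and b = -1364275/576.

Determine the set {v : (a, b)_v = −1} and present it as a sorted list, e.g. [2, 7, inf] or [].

Mod squares: a ≡ 2, b ≡ -451. Check v ∈ {∞, 2, 3, 5, 11, 41}.
v=11: a=11^0·(≡2), b=11^3·(≡5) mod 11; (2|11)=-1, (5|11)=+1; (−1)^{0·3·5}·(-1)^3·(+1)^0 = -1.
v=2: v_2(a)=1, v_2(b)=-6; units ≡ 1, 5 (mod 8); ε·ε+αω+βω = 0·0+1·1+-6·0 ≡ 1  ⇒  (a,b)_2 = -1.
v=5: a=5^0·(≡2), b=5^2·(≡4) mod 5; (2|5)=-1, (4|5)=+1; (−1)^{0·2·2}·(-1)^2·(+1)^0 = +1.
v=∞: 2 > 0 and -451 < 0  ⇒  (a,b)_∞ = +1.
v=41: a=41^0·(≡2), b=41^1·(≡29) mod 41; (2|41)=+1, (29|41)=-1; (−1)^{0·1·20}·(+1)^1·(-1)^0 = +1.
v=3: a=3^0·(≡2), b=3^-2·(≡2) mod 3; (2|3)=-1, (2|3)=-1; (−1)^{0·-2·1}·(-1)^-2·(-1)^0 = +1.
(2, -451 / ℚ) ramifies at {2, 11}: a division algebra.

[2, 11]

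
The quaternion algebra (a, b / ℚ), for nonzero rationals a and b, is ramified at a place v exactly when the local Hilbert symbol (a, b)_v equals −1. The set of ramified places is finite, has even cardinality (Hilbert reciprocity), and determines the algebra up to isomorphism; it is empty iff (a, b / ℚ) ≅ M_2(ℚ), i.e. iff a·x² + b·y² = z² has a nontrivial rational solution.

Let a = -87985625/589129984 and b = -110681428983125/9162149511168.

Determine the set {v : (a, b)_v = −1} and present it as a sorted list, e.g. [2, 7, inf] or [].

(a, b) ≡ (-17, -231) mod (ℚ^×)²; places V = {2, 3, 5, 7, 11, 13, 17, 31, 37, 41, ∞}.
(a,b)_41: α=-2, u≡19; β=-2, v≡22 (mod 41); (19|41)=-1, (22|41)=-1; sign (−1)^0·-1^-2·-1^-2 = +1.
(a,b)_11: α=0, u≡3; β=1, v≡1 (mod 11); (3|11)=+1, (1|11)=+1; sign (−1)^0·+1^1·+1^0 = +1.
(a,b)_7: α=2, u≡4; β=3, v≡1 (mod 7); (4|7)=+1, (1|7)=+1; sign (−1)^0·+1^3·+1^2 = +1.
(a,b)_2: α=-8, β=-14; u≡7, v≡1 (mod 8); ε(u)ε(v)=1·0, αω(v)=-8·0, βω(u)=-14·0; sum ≡ 0  ⇒  +1.
(a,b)_37: α=-2, u≡13; β=-2, v≡28 (mod 37); (13|37)=-1, (28|37)=+1; sign (−1)^0·-1^-2·+1^-2 = +1.
(a,b)_5: α=4, u≡2; β=4, v≡4 (mod 5); (2|5)=-1, (4|5)=+1; sign (−1)^0·-1^4·+1^4 = +1.
(a,b)_∞: sgn(-17)=−, sgn(-231)=−, so -1.
(a,b)_31: α=0, u≡1; β=2, v≡21 (mod 31); (1|31)=+1, (21|31)=-1; sign (−1)^0·+1^2·-1^0 = +1.
(a,b)_17: α=1, u≡9; β=2, v≡12 (mod 17); (9|17)=+1, (12|17)=-1; sign (−1)^0·+1^2·-1^1 = -1.
(a,b)_3: α=0, u≡1; β=-5, v≡1 (mod 3); (1|3)=+1, (1|3)=+1; sign (−1)^0·+1^-5·+1^0 = +1.
(a,b)_13: α=2, u≡12; β=2, v≡12 (mod 13); (12|13)=+1, (12|13)=+1; sign (−1)^0·+1^2·+1^2 = +1.
Ram(-17, -231) = {17, ∞}; no ℚ_17-point on the conic.

[17, inf]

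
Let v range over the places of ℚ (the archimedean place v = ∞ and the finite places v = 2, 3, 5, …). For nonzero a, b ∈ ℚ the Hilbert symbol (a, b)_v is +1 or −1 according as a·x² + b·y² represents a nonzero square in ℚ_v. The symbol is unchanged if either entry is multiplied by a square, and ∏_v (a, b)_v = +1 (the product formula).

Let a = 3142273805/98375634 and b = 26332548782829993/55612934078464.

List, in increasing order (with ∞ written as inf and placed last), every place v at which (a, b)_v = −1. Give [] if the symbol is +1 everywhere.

[3, 5, 17, 19]

(a, b) ≡ (170, 57) mod (ℚ^×)²; places V = {2, 3, 5, 7, 11, 17, 19, 29, 41, 43, 53, ∞}.
(a,b)_∞: sgn(170)=+, sgn(57)=+, so +1.
(a,b)_7: α=-2, u≡2; β=-4, v≡1 (mod 7); (2|7)=+1, (1|7)=+1; sign (−1)^0·+1^-4·+1^-2 = +1.
(a,b)_11: α=2, u≡4; β=4, v≡7 (mod 11); (4|11)=+1, (7|11)=-1; sign (−1)^0·+1^4·-1^2 = +1.
(a,b)_29: α=0, u≡13; β=-2, v≡25 (mod 29); (13|29)=+1, (25|29)=+1; sign (−1)^0·+1^-2·+1^0 = +1.
(a,b)_19: α=0, u≡3; β=1, v≡2 (mod 19); (3|19)=-1, (2|19)=-1; sign (−1)^0·-1^1·-1^0 = -1.
(a,b)_41: α=0, u≡29; β=-2, v≡32 (mod 41); (29|41)=-1, (32|41)=+1; sign (−1)^0·-1^-2·+1^0 = +1.
(a,b)_17: α=-1, u≡5; β=2, v≡14 (mod 17); (5|17)=-1, (14|17)=-1; sign (−1)^0·-1^2·-1^-1 = -1.
(a,b)_2: α=-1, β=-14; u≡5, v≡1 (mod 8); ε(u)ε(v)=0·0, αω(v)=-1·0, βω(u)=-14·1; sum ≡ 0  ⇒  +1.
(a,b)_53: α=2, u≡40; β=0, v≡44 (mod 53); (40|53)=+1, (44|53)=+1; sign (−1)^0·+1^0·+1^2 = +1.
(a,b)_5: α=1, u≡4; β=0, v≡2 (mod 5); (4|5)=+1, (2|5)=-1; sign (−1)^0·+1^0·-1^1 = -1.
(a,b)_3: α=-10, u≡2; β=11, v≡1 (mod 3); (2|3)=-1, (1|3)=+1; sign (−1)^0·-1^11·+1^-10 = -1.
(a,b)_43: α=2, u≡9; β=2, v≡31 (mod 43); (9|43)=+1, (31|43)=+1; sign (−1)^0·+1^2·+1^2 = +1.
(170, 57 / ℚ) ramifies at {3, 5, 17, 19}: a division algebra.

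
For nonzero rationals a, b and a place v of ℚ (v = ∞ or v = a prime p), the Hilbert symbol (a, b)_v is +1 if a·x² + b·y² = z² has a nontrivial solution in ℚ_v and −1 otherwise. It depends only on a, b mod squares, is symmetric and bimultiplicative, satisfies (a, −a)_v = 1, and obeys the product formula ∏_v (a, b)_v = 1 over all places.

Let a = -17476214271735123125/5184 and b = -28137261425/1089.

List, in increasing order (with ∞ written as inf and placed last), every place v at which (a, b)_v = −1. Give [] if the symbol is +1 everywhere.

[2, inf]

Mod squares: a ≡ -53, b ≡ -8177. Check v ∈ {∞, 2, 3, 5, 7, 11, 13, 17, 37, 53}.
v=53: a=53^5·(≡44), b=53^2·(≡17) mod 53; (44|53)=+1, (17|53)=+1; (−1)^{5·2·26}·(+1)^2·(+1)^5 = +1.
v=13: a=13^2·(≡4), b=13^1·(≡5) mod 13; (4|13)=+1, (5|13)=-1; (−1)^{2·1·6}·(+1)^1·(-1)^2 = +1.
v=17: a=17^2·(≡13), b=17^1·(≡14) mod 17; (13|17)=+1, (14|17)=-1; (−1)^{2·1·8}·(+1)^1·(-1)^2 = +1.
v=11: a=11^0·(≡7), b=11^-2·(≡10) mod 11; (7|11)=-1, (10|11)=-1; (−1)^{0·-2·5}·(-1)^-2·(-1)^0 = +1.
v=3: a=3^-4·(≡1), b=3^-2·(≡1) mod 3; (1|3)=+1, (1|3)=+1; (−1)^{-4·-2·1}·(+1)^-2·(+1)^-4 = +1.
v=∞: -53 < 0 and -8177 < 0  ⇒  (a,b)_∞ = -1.
v=7: a=7^0·(≡6), b=7^2·(≡5) mod 7; (6|7)=-1, (5|7)=-1; (−1)^{0·2·3}·(-1)^2·(-1)^0 = +1.
v=5: a=5^4·(≡2), b=5^2·(≡2) mod 5; (2|5)=-1, (2|5)=-1; (−1)^{4·2·2}·(-1)^2·(-1)^4 = +1.
v=37: a=37^2·(≡33), b=37^1·(≡27) mod 37; (33|37)=+1, (27|37)=+1; (−1)^{2·1·18}·(+1)^1·(+1)^2 = +1.
v=2: v_2(a)=-6, v_2(b)=0; units ≡ 3, 7 (mod 8); ε·ε+αω+βω = 1·1+-6·0+0·1 ≡ 1  ⇒  (a,b)_2 = -1.
Ram(-53, -8177) = {2, ∞}; no ℚ_2-point on the conic.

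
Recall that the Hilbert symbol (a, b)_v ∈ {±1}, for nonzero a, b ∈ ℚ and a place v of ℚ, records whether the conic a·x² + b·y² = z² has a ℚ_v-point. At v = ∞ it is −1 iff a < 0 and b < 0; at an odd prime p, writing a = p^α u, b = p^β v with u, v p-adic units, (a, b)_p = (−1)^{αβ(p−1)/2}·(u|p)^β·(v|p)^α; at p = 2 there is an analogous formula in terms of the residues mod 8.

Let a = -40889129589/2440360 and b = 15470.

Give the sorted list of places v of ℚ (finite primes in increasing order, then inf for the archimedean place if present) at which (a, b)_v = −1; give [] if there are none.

[2, 5, 7, 17]

Mod squares: a ≡ -13090, b ≡ 15470. Check v ∈ {∞, 2, 3, 5, 7, 11, 13, 17, 19, 23}.
v=19: a=19^-2·(≡5), b=19^0·(≡4) mod 19; (5|19)=+1, (4|19)=+1; (−1)^{-2·0·9}·(+1)^0·(+1)^-2 = +1.
v=13: a=13^-2·(≡3), b=13^1·(≡7) mod 13; (3|13)=+1, (7|13)=-1; (−1)^{-2·1·6}·(+1)^1·(-1)^-2 = +1.
v=17: a=17^1·(≡6), b=17^1·(≡9) mod 17; (6|17)=-1, (9|17)=+1; (−1)^{1·1·8}·(-1)^1·(+1)^1 = -1.
v=23: a=23^2·(≡11), b=23^0·(≡14) mod 23; (11|23)=-1, (14|23)=-1; (−1)^{2·0·11}·(-1)^0·(-1)^2 = +1.
v=7: a=7^1·(≡3), b=7^1·(≡5) mod 7; (3|7)=-1, (5|7)=-1; (−1)^{1·1·3}·(-1)^1·(-1)^1 = -1.
v=3: a=3^10·(≡2), b=3^0·(≡2) mod 3; (2|3)=-1, (2|3)=-1; (−1)^{10·0·1}·(-1)^0·(-1)^10 = +1.
v=2: v_2(a)=-3, v_2(b)=1; units ≡ 7, 7 (mod 8); ε·ε+αω+βω = 1·1+-3·0+1·0 ≡ 1  ⇒  (a,b)_2 = -1.
v=∞: -13090 < 0 and 15470 > 0  ⇒  (a,b)_∞ = +1.
v=11: a=11^1·(≡9), b=11^0·(≡4) mod 11; (9|11)=+1, (4|11)=+1; (−1)^{1·0·5}·(+1)^0·(+1)^1 = +1.
v=5: a=5^-1·(≡3), b=5^1·(≡4) mod 5; (3|5)=-1, (4|5)=+1; (−1)^{-1·1·2}·(-1)^1·(+1)^-1 = -1.
Ram(-13090, 15470) = {2, 5, 7, 17}; no ℚ_2-point on the conic.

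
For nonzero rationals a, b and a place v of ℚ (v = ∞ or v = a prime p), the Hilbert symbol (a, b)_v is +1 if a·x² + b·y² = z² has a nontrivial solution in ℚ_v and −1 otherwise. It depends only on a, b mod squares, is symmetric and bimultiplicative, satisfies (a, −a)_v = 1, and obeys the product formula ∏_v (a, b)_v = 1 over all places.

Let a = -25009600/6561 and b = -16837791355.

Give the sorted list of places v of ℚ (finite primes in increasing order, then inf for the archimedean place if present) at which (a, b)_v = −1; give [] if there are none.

[29, inf]

Mod squares: a ≡ -319, b ≡ -408595. Check v ∈ {∞, 2, 3, 5, 7, 11, 17, 19, 23, 29}.
v=19: a=19^0·(≡4), b=19^1·(≡13) mod 19; (4|19)=+1, (13|19)=-1; (−1)^{0·1·9}·(+1)^1·(-1)^0 = +1.
v=29: a=29^1·(≡21), b=29^2·(≡10) mod 29; (21|29)=-1, (10|29)=-1; (−1)^{1·2·14}·(-1)^2·(-1)^1 = -1.
v=11: a=11^1·(≡9), b=11^1·(≡6) mod 11; (9|11)=+1, (6|11)=-1; (−1)^{1·1·5}·(+1)^1·(-1)^1 = +1.
v=∞: -319 < 0 and -408595 < 0  ⇒  (a,b)_∞ = -1.
v=7: a=7^2·(≡6), b=7^2·(≡2) mod 7; (6|7)=-1, (2|7)=+1; (−1)^{2·2·3}·(-1)^2·(+1)^2 = +1.
v=5: a=5^2·(≡1), b=5^1·(≡4) mod 5; (1|5)=+1, (4|5)=+1; (−1)^{2·1·2}·(+1)^1·(+1)^2 = +1.
v=2: v_2(a)=6, v_2(b)=0; units ≡ 1, 5 (mod 8); ε·ε+αω+βω = 0·0+6·1+0·0 ≡ 0  ⇒  (a,b)_2 = +1.
v=3: a=3^-8·(≡2), b=3^0·(≡2) mod 3; (2|3)=-1, (2|3)=-1; (−1)^{-8·0·1}·(-1)^0·(-1)^-8 = +1.
v=23: a=23^0·(≡8), b=23^1·(≡17) mod 23; (8|23)=+1, (17|23)=-1; (−1)^{0·1·11}·(+1)^1·(-1)^0 = +1.
v=17: a=17^0·(≡16), b=17^1·(≡3) mod 17; (16|17)=+1, (3|17)=-1; (−1)^{0·1·8}·(+1)^1·(-1)^0 = +1.
(-319, -408595 / ℚ) ramifies at {29, ∞}: a division algebra.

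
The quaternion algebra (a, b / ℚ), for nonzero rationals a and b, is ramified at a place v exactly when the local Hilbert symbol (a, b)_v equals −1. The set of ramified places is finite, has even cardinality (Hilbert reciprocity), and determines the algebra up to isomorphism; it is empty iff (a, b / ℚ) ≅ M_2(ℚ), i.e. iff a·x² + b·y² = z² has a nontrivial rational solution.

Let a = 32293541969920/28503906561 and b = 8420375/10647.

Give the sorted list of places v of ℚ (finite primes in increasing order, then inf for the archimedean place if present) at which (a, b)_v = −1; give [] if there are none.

[19, 53]

(a, b) ≡ (492760345, 2357705) mod (ℚ^×)²; places V = {2, 3, 5, 7, 11, 13, 19, 31, 37, 41, 53, ∞}.
(a,b)_37: α=-2, u≡5; β=0, v≡30 (mod 37); (5|37)=-1, (30|37)=+1; sign (−1)^0·-1^0·+1^-2 = +1.
(a,b)_3: α=-6, u≡1; β=-2, v≡2 (mod 3); (1|3)=+1, (2|3)=-1; sign (−1)^0·+1^-2·-1^-6 = +1.
(a,b)_41: α=1, u≡2; β=1, v≡9 (mod 41); (2|41)=+1, (9|41)=+1; sign (−1)^0·+1^1·+1^1 = +1.
(a,b)_5: α=1, u≡4; β=3, v≡4 (mod 5); (4|5)=+1, (4|5)=+1; sign (−1)^0·+1^3·+1^1 = +1.
(a,b)_∞: sgn(492760345)=+, sgn(2357705)=+, so +1.
(a,b)_31: α=1, u≡1; β=1, v≡29 (mod 31); (1|31)=+1, (29|31)=-1; sign (−1)^1·+1^1·-1^1 = +1.
(a,b)_19: α=1, u≡18; β=0, v≡18 (mod 19); (18|19)=-1, (18|19)=-1; sign (−1)^0·-1^0·-1^1 = -1.
(a,b)_13: α=-4, u≡9; β=-2, v≡12 (mod 13); (9|13)=+1, (12|13)=+1; sign (−1)^0·+1^-2·+1^-4 = +1.
(a,b)_7: α=1, u≡2; β=-1, v≡6 (mod 7); (2|7)=+1, (6|7)=-1; sign (−1)^1·+1^-1·-1^1 = +1.
(a,b)_53: α=1, u≡47; β=1, v≡12 (mod 53); (47|53)=+1, (12|53)=-1; sign (−1)^0·+1^1·-1^1 = -1.
(a,b)_2: α=16, β=0; u≡1, v≡1 (mod 8); ε(u)ε(v)=0·0, αω(v)=16·0, βω(u)=0·0; sum ≡ 0  ⇒  +1.
(a,b)_11: α=1, u≡6; β=0, v≡4 (mod 11); (6|11)=-1, (4|11)=+1; sign (−1)^0·-1^0·+1^1 = +1.
|Ram(492760345, 2357705)| = 2, even; anisotropic at {19, 53}.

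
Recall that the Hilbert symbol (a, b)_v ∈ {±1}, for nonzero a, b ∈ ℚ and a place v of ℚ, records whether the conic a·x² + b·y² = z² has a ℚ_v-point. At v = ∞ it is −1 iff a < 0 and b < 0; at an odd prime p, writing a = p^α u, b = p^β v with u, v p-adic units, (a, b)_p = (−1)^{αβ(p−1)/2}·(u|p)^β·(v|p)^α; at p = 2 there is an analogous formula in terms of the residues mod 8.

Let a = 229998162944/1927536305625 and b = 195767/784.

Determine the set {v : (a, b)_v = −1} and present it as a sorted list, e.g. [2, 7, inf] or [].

[13, 29]

Mod squares: a ≡ 1189, b ≡ 143. Check v ∈ {∞, 2, 3, 5, 7, 11, 13, 23, 29, 37, 41, 59}.
v=41: a=41^-1·(≡27), b=41^0·(≡23) mod 41; (27|41)=-1, (23|41)=+1; (−1)^{-1·0·20}·(-1)^0·(+1)^-1 = +1.
v=23: a=23^2·(≡9), b=23^0·(≡7) mod 23; (9|23)=+1, (7|23)=-1; (−1)^{2·0·11}·(+1)^0·(-1)^2 = +1.
v=5: a=5^-4·(≡1), b=5^0·(≡3) mod 5; (1|5)=+1, (3|5)=-1; (−1)^{-4·0·2}·(+1)^0·(-1)^-4 = +1.
v=37: a=37^0·(≡20), b=37^2·(≡31) mod 37; (20|37)=-1, (31|37)=-1; (−1)^{0·2·18}·(-1)^2·(-1)^0 = +1.
v=13: a=13^0·(≡7), b=13^1·(≡11) mod 13; (7|13)=-1, (11|13)=-1; (−1)^{0·1·6}·(-1)^1·(-1)^0 = -1.
v=29: a=29^1·(≡11), b=29^0·(≡17) mod 29; (11|29)=-1, (17|29)=-1; (−1)^{1·0·14}·(-1)^0·(-1)^1 = -1.
v=3: a=3^-2·(≡1), b=3^0·(≡2) mod 3; (1|3)=+1, (2|3)=-1; (−1)^{-2·0·1}·(+1)^0·(-1)^-2 = +1.
v=59: a=59^-2·(≡46), b=59^0·(≡35) mod 59; (46|59)=+1, (35|59)=+1; (−1)^{-2·0·29}·(+1)^0·(+1)^-2 = +1.
v=2: v_2(a)=10, v_2(b)=-4; units ≡ 5, 7 (mod 8); ε·ε+αω+βω = 0·1+10·0+-4·1 ≡ 0  ⇒  (a,b)_2 = +1.
v=∞: 1189 > 0 and 143 > 0  ⇒  (a,b)_∞ = +1.
v=7: a=7^-4·(≡3), b=7^-2·(≡6) mod 7; (3|7)=-1, (6|7)=-1; (−1)^{-4·-2·3}·(-1)^-2·(-1)^-4 = +1.
v=11: a=11^4·(≡1), b=11^1·(≡7) mod 11; (1|11)=+1, (7|11)=-1; (−1)^{4·1·5}·(+1)^1·(-1)^4 = +1.
(1189, 143 / ℚ) ramifies at {13, 29}: a division algebra.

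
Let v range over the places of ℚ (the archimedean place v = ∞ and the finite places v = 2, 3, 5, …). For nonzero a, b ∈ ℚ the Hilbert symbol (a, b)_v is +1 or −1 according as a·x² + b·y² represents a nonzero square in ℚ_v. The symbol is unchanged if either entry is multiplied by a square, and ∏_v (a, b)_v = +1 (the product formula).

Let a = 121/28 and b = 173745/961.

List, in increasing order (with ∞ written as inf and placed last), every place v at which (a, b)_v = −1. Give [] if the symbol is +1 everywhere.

[5, 7, 11, 13]

Mod squares: a ≡ 7, b ≡ 2145. Check v ∈ {∞, 2, 3, 5, 7, 11, 13, 31}.
v=2: v_2(a)=-2, v_2(b)=0; units ≡ 7, 1 (mod 8); ε·ε+αω+βω = 1·0+-2·0+0·0 ≡ 0  ⇒  (a,b)_2 = +1.
v=3: a=3^0·(≡1), b=3^5·(≡1) mod 3; (1|3)=+1, (1|3)=+1; (−1)^{0·5·1}·(+1)^5·(+1)^0 = +1.
v=11: a=11^2·(≡2), b=11^1·(≡8) mod 11; (2|11)=-1, (8|11)=-1; (−1)^{2·1·5}·(-1)^1·(-1)^2 = -1.
v=7: a=7^-1·(≡4), b=7^0·(≡6) mod 7; (4|7)=+1, (6|7)=-1; (−1)^{-1·0·3}·(+1)^0·(-1)^-1 = -1.
v=∞: 7 > 0 and 2145 > 0  ⇒  (a,b)_∞ = +1.
v=31: a=31^0·(≡1), b=31^-2·(≡21) mod 31; (1|31)=+1, (21|31)=-1; (−1)^{0·-2·15}·(+1)^-2·(-1)^0 = +1.
v=5: a=5^0·(≡2), b=5^1·(≡4) mod 5; (2|5)=-1, (4|5)=+1; (−1)^{0·1·2}·(-1)^1·(+1)^0 = -1.
v=13: a=13^0·(≡2), b=13^1·(≡12) mod 13; (2|13)=-1, (12|13)=+1; (−1)^{0·1·6}·(-1)^1·(+1)^0 = -1.
|Ram(7, 2145)| = 4, even; anisotropic at {5, 7, 11, 13}.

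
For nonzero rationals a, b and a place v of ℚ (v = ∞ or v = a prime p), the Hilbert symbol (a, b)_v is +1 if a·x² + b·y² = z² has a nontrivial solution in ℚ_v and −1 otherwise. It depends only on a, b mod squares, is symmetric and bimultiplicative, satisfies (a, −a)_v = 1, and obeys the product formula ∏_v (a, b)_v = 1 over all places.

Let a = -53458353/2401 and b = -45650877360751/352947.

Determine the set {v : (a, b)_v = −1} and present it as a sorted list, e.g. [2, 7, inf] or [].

Mod squares: a ≡ -20553, b ≡ -93. Check v ∈ {∞, 2, 3, 7, 13, 17, 19, 31}.
v=31: a=31^1·(≡7), b=31^1·(≡20) mod 31; (7|31)=+1, (20|31)=+1; (−1)^{1·1·15}·(+1)^1·(+1)^1 = -1.
v=∞: -20553 < 0 and -93 < 0  ⇒  (a,b)_∞ = -1.
v=13: a=13^1·(≡2), b=13^2·(≡8) mod 13; (2|13)=-1, (8|13)=-1; (−1)^{1·2·6}·(-1)^2·(-1)^1 = -1.
v=17: a=17^3·(≡4), b=17^6·(≡9) mod 17; (4|17)=+1, (9|17)=+1; (−1)^{3·6·8}·(+1)^6·(+1)^3 = +1.
v=3: a=3^3·(≡1), b=3^-1·(≡2) mod 3; (1|3)=+1, (2|3)=-1; (−1)^{3·-1·1}·(+1)^-1·(-1)^3 = +1.
v=19: a=19^0·(≡4), b=19^2·(≡18) mod 19; (4|19)=+1, (18|19)=-1; (−1)^{0·2·9}·(+1)^2·(-1)^0 = +1.
v=7: a=7^-4·(≡3), b=7^-6·(≡3) mod 7; (3|7)=-1, (3|7)=-1; (−1)^{-4·-6·3}·(-1)^-6·(-1)^-4 = +1.
v=2: v_2(a)=0, v_2(b)=0; units ≡ 7, 3 (mod 8); ε·ε+αω+βω = 1·1+0·1+0·0 ≡ 1  ⇒  (a,b)_2 = -1.
Ram(-20553, -93) = {2, 13, 31, ∞}; no ℚ_2-point on the conic.

[2, 13, 31, inf]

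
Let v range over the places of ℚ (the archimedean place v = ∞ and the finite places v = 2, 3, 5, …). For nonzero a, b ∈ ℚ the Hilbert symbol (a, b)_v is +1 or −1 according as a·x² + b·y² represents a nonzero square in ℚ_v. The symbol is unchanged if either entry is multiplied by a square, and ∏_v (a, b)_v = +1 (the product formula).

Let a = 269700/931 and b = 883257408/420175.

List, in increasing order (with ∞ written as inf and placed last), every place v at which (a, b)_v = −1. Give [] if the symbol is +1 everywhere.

[2, 7, 19, 23]

Mod squares: a ≡ 51243, b ≡ 88711. Check v ∈ {∞, 2, 3, 5, 7, 11, 19, 23, 29, 31}.
v=5: a=5^2·(≡3), b=5^-2·(≡4) mod 5; (3|5)=-1, (4|5)=+1; (−1)^{2·-2·2}·(-1)^-2·(+1)^2 = +1.
v=31: a=31^1·(≡20), b=31^0·(≡14) mod 31; (20|31)=+1, (14|31)=+1; (−1)^{1·0·15}·(+1)^0·(+1)^1 = +1.
v=11: a=11^0·(≡5), b=11^2·(≡6) mod 11; (5|11)=+1, (6|11)=-1; (−1)^{0·2·5}·(+1)^2·(-1)^0 = +1.
v=19: a=19^-1·(≡3), b=19^1·(≡3) mod 19; (3|19)=-1, (3|19)=-1; (−1)^{-1·1·9}·(-1)^1·(-1)^-1 = -1.
v=7: a=7^-2·(≡5), b=7^-5·(≡3) mod 7; (5|7)=-1, (3|7)=-1; (−1)^{-2·-5·3}·(-1)^-5·(-1)^-2 = -1.
v=2: v_2(a)=2, v_2(b)=6; units ≡ 3, 7 (mod 8); ε·ε+αω+βω = 1·1+2·0+6·1 ≡ 1  ⇒  (a,b)_2 = -1.
v=3: a=3^1·(≡2), b=3^2·(≡1) mod 3; (2|3)=-1, (1|3)=+1; (−1)^{1·2·1}·(-1)^2·(+1)^1 = +1.
v=∞: 51243 > 0 and 88711 > 0  ⇒  (a,b)_∞ = +1.
v=23: a=23^0·(≡19), b=23^1·(≡12) mod 23; (19|23)=-1, (12|23)=+1; (−1)^{0·1·11}·(-1)^1·(+1)^0 = -1.
v=29: a=29^1·(≡26), b=29^1·(≡26) mod 29; (26|29)=-1, (26|29)=-1; (−1)^{1·1·14}·(-1)^1·(-1)^1 = +1.
(51243, 88711 / ℚ) ramifies at {2, 7, 19, 23}: a division algebra.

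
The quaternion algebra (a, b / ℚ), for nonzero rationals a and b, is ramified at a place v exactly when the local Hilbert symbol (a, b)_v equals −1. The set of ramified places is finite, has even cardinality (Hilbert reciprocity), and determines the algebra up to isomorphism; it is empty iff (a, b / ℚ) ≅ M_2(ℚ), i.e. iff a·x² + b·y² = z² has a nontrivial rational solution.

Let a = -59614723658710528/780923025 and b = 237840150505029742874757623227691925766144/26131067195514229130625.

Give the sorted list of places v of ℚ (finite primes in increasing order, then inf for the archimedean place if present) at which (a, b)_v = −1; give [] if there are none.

[2, 11, 29, 31]

(a, b) ≡ (-2353582, 406) mod (ℚ^×)²; places V = {2, 3, 5, 7, 11, 17, 23, 29, 31, ∞}.
(a,b)_5: α=-2, u≡2; β=-4, v≡1 (mod 5); (2|5)=-1, (1|5)=+1; sign (−1)^0·-1^-4·+1^-2 = +1.
(a,b)_∞: sgn(-2353582)=−, sgn(406)=+, so +1.
(a,b)_7: α=7, u≡6; β=17, v≡4 (mod 7); (6|7)=-1, (4|7)=+1; sign (−1)^1·-1^17·+1^7 = +1.
(a,b)_2: α=9, β=21; u≡1, v≡3 (mod 8); ε(u)ε(v)=0·1, αω(v)=9·1, βω(u)=21·0; sum ≡ 1  ⇒  -1.
(a,b)_23: α=-2, u≡9; β=-6, v≡17 (mod 23); (9|23)=+1, (17|23)=-1; sign (−1)^0·+1^-6·-1^-2 = +1.
(a,b)_11: α=1, u≡2; β=2, v≡10 (mod 11); (2|11)=-1, (10|11)=-1; sign (−1)^0·-1^2·-1^1 = -1.
(a,b)_31: α=1, u≡5; β=2, v≡30 (mod 31); (5|31)=+1, (30|31)=-1; sign (−1)^0·+1^2·-1^1 = -1.
(a,b)_3: α=-10, u≡2; β=-24, v≡1 (mod 3); (2|3)=-1, (1|3)=+1; sign (−1)^0·-1^-24·+1^-10 = +1.
(a,b)_17: α=1, u≡16; β=2, v≡1 (mod 17); (16|17)=+1, (1|17)=+1; sign (−1)^0·+1^2·+1^1 = +1.
(a,b)_29: α=3, u≡23; β=9, v≡26 (mod 29); (23|29)=+1, (26|29)=-1; sign (−1)^0·+1^9·-1^3 = -1.
(-2353582, 406 / ℚ) ramifies at {2, 11, 29, 31}: a division algebra.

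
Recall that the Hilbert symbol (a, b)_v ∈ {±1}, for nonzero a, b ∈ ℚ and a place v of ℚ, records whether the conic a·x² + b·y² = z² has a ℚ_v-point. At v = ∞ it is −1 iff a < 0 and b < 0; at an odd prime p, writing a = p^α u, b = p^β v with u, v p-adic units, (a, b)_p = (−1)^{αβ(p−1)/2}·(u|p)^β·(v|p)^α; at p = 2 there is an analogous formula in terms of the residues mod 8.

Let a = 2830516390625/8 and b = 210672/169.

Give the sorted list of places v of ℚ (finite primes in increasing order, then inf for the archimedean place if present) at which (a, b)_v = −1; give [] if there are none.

Mod squares: a ≡ 418, b ≡ 1463. Check v ∈ {∞, 2, 3, 5, 7, 11, 13, 19}.
v=3: a=3^0·(≡1), b=3^2·(≡2) mod 3; (1|3)=+1, (2|3)=-1; (−1)^{0·2·1}·(+1)^2·(-1)^0 = +1.
v=∞: 418 > 0 and 1463 > 0  ⇒  (a,b)_∞ = +1.
v=11: a=11^1·(≡3), b=11^1·(≡3) mod 11; (3|11)=+1, (3|11)=+1; (−1)^{1·1·5}·(+1)^1·(+1)^1 = -1.
v=19: a=19^3·(≡8), b=19^1·(≡4) mod 19; (8|19)=-1, (4|19)=+1; (−1)^{3·1·9}·(-1)^1·(+1)^3 = +1.
v=7: a=7^4·(≡3), b=7^1·(≡3) mod 7; (3|7)=-1, (3|7)=-1; (−1)^{4·1·3}·(-1)^1·(-1)^4 = -1.
v=5: a=5^6·(≡3), b=5^0·(≡3) mod 5; (3|5)=-1, (3|5)=-1; (−1)^{6·0·2}·(-1)^0·(-1)^6 = +1.
v=2: v_2(a)=-3, v_2(b)=4; units ≡ 1, 7 (mod 8); ε·ε+αω+βω = 0·1+-3·0+4·0 ≡ 0  ⇒  (a,b)_2 = +1.
v=13: a=13^0·(≡5), b=13^-2·(≡7) mod 13; (5|13)=-1, (7|13)=-1; (−1)^{0·-2·6}·(-1)^-2·(-1)^0 = +1.
(418, 1463 / ℚ) ramifies at {7, 11}: a division algebra.

[7, 11]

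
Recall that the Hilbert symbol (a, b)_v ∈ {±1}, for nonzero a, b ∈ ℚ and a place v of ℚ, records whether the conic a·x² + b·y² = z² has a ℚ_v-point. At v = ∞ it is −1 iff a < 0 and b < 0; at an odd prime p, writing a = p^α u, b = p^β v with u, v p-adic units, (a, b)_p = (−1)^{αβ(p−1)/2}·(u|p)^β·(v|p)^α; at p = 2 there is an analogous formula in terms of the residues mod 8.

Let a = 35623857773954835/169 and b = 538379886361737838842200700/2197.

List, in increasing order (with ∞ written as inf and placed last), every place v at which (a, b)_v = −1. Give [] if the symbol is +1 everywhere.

Mod squares: a ≡ 19635, b ≡ 51051. Check v ∈ {∞, 2, 3, 5, 7, 11, 13, 17}.
v=13: a=13^-2·(≡8), b=13^-3·(≡1) mod 13; (8|13)=-1, (1|13)=+1; (−1)^{-2·-3·6}·(-1)^-3·(+1)^-2 = -1.
v=5: a=5^1·(≡3), b=5^2·(≡4) mod 5; (3|5)=-1, (4|5)=+1; (−1)^{1·2·2}·(-1)^2·(+1)^1 = +1.
v=2: v_2(a)=0, v_2(b)=2; units ≡ 3, 3 (mod 8); ε·ε+αω+βω = 1·1+0·1+2·1 ≡ 1  ⇒  (a,b)_2 = -1.
v=3: a=3^3·(≡2), b=3^5·(≡1) mod 3; (2|3)=-1, (1|3)=+1; (−1)^{3·5·1}·(-1)^5·(+1)^3 = +1.
v=∞: 19635 > 0 and 51051 > 0  ⇒  (a,b)_∞ = +1.
v=11: a=11^3·(≡9), b=11^5·(≡8) mod 11; (9|11)=+1, (8|11)=-1; (−1)^{3·5·5}·(+1)^5·(-1)^3 = +1.
v=7: a=7^9·(≡5), b=7^13·(≡5) mod 7; (5|7)=-1, (5|7)=-1; (−1)^{9·13·3}·(-1)^13·(-1)^9 = -1.
v=17: a=17^3·(≡16), b=17^5·(≡3) mod 17; (16|17)=+1, (3|17)=-1; (−1)^{3·5·8}·(+1)^5·(-1)^3 = -1.
Ram(19635, 51051) = {2, 7, 13, 17}; no ℚ_2-point on the conic.

[2, 7, 13, 17]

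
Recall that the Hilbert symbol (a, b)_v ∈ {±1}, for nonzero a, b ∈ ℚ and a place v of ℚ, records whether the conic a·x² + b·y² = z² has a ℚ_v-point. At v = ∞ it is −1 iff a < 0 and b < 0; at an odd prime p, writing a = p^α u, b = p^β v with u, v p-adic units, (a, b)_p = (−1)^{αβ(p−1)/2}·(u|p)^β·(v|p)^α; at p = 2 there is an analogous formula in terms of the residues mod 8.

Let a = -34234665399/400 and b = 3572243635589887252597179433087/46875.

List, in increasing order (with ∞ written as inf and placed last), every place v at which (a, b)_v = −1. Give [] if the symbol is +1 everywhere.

Mod squares: a ≡ -31436791, b ≡ 1088019669. Check v ∈ {∞, 2, 3, 5, 7, 11, 17, 23, 37, 41, 43, 53}.
v=2: v_2(a)=-4, v_2(b)=0; units ≡ 1, 5 (mod 8); ε·ε+αω+βω = 0·0+-4·1+0·0 ≡ 0  ⇒  (a,b)_2 = +1.
v=∞: -31436791 < 0 and 1088019669 > 0  ⇒  (a,b)_∞ = +1.
v=53: a=53^1·(≡29), b=53^3·(≡37) mod 53; (29|53)=+1, (37|53)=+1; (−1)^{1·3·26}·(+1)^3·(+1)^1 = +1.
v=3: a=3^2·(≡2), b=3^-1·(≡1) mod 3; (2|3)=-1, (1|3)=+1; (−1)^{2·-1·1}·(-1)^-1·(+1)^2 = -1.
v=41: a=41^1·(≡23), b=41^4·(≡9) mod 41; (23|41)=+1, (9|41)=+1; (−1)^{1·4·20}·(+1)^4·(+1)^1 = +1.
v=7: a=7^0·(≡3), b=7^2·(≡2) mod 7; (3|7)=-1, (2|7)=+1; (−1)^{0·2·3}·(-1)^2·(+1)^0 = +1.
v=37: a=37^1·(≡1), b=37^3·(≡22) mod 37; (1|37)=+1, (22|37)=-1; (−1)^{1·3·18}·(+1)^3·(-1)^1 = -1.
v=43: a=43^0·(≡9), b=43^1·(≡21) mod 43; (9|43)=+1, (21|43)=+1; (−1)^{0·1·21}·(+1)^1·(+1)^0 = +1.
v=5: a=5^-2·(≡1), b=5^-6·(≡4) mod 5; (1|5)=+1, (4|5)=+1; (−1)^{-2·-6·2}·(+1)^-6·(+1)^-2 = +1.
v=23: a=23^1·(≡1), b=23^3·(≡15) mod 23; (1|23)=+1, (15|23)=-1; (−1)^{1·3·11}·(+1)^3·(-1)^1 = +1.
v=11: a=11^2·(≡6), b=11^3·(≡1) mod 11; (6|11)=-1, (1|11)=+1; (−1)^{2·3·5}·(-1)^3·(+1)^2 = -1.
v=17: a=17^1·(≡6), b=17^3·(≡13) mod 17; (6|17)=-1, (13|17)=+1; (−1)^{1·3·8}·(-1)^3·(+1)^1 = -1.
(-31436791, 1088019669 / ℚ) ramifies at {3, 11, 17, 37}: a division algebra.

[3, 11, 17, 37]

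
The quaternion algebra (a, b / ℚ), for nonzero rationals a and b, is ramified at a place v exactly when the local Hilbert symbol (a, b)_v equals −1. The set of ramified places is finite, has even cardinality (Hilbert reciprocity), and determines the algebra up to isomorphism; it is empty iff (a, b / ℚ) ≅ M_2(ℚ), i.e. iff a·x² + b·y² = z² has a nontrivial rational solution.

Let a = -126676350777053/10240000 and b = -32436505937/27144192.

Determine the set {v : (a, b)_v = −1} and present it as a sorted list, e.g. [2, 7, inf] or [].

[7, inf]

(a, b) ≡ (-77, -51) mod (ℚ^×)²; places V = {2, 3, 5, 7, 11, 17, 19, 47, ∞}.
(a,b)_2: α=-14, β=-12; u≡3, v≡5 (mod 8); ε(u)ε(v)=1·0, αω(v)=-14·1, βω(u)=-12·1; sum ≡ 0  ⇒  +1.
(a,b)_5: α=-4, u≡3; β=0, v≡4 (mod 5); (3|5)=-1, (4|5)=+1; sign (−1)^0·-1^0·+1^-4 = +1.
(a,b)_17: α=2, u≡13; β=1, v≡7 (mod 17); (13|17)=+1, (7|17)=-1; sign (−1)^0·+1^1·-1^2 = +1.
(a,b)_3: α=0, u≡1; β=-1, v≡1 (mod 3); (1|3)=+1, (1|3)=+1; sign (−1)^0·+1^-1·+1^0 = +1.
(a,b)_7: α=1, u≡5; β=0, v≡5 (mod 7); (5|7)=-1, (5|7)=-1; sign (−1)^0·-1^0·-1^1 = -1.
(a,b)_∞: sgn(-77)=−, sgn(-51)=−, so -1.
(a,b)_19: α=6, u≡15; β=4, v≡9 (mod 19); (15|19)=-1, (9|19)=+1; sign (−1)^0·-1^4·+1^6 = +1.
(a,b)_47: α=0, u≡36; β=-2, v≡13 (mod 47); (36|47)=+1, (13|47)=-1; sign (−1)^0·+1^-2·-1^0 = +1.
(a,b)_11: α=3, u≡3; β=4, v≡1 (mod 11); (3|11)=+1, (1|11)=+1; sign (−1)^0·+1^4·+1^3 = +1.
(-77, -51 / ℚ) ramifies at {7, ∞}: a division algebra.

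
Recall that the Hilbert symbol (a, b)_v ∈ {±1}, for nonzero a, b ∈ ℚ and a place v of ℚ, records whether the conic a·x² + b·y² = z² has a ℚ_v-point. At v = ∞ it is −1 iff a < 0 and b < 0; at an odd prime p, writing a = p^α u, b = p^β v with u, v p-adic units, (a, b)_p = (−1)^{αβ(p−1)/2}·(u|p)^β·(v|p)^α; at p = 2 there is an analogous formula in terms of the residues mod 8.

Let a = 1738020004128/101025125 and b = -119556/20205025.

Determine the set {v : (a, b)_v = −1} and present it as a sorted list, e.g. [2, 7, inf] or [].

[23, 41]

(a, b) ≡ (443210, -41) mod (ℚ^×)²; places V = {2, 3, 5, 23, 29, 31, 41, 47, ∞}.
(a,b)_31: α=-2, u≡27; β=-2, v≡6 (mod 31); (27|31)=-1, (6|31)=-1; sign (−1)^0·-1^-2·-1^-2 = +1.
(a,b)_2: α=5, β=2; u≡5, v≡7 (mod 8); ε(u)ε(v)=0·1, αω(v)=5·0, βω(u)=2·1; sum ≡ 0  ⇒  +1.
(a,b)_41: α=3, u≡6; β=1, v≡10 (mod 41); (6|41)=-1, (10|41)=+1; sign (−1)^0·-1^1·+1^3 = -1.
(a,b)_47: α=1, u≡44; β=0, v≡42 (mod 47); (44|47)=-1, (42|47)=+1; sign (−1)^0·-1^0·+1^1 = +1.
(a,b)_29: α=-2, u≡26; β=-2, v≡12 (mod 29); (26|29)=-1, (12|29)=-1; sign (−1)^0·-1^-2·-1^-2 = +1.
(a,b)_∞: sgn(443210)=+, sgn(-41)=−, so +1.
(a,b)_23: α=1, u≡10; β=0, v≡17 (mod 23); (10|23)=-1, (17|23)=-1; sign (−1)^0·-1^0·-1^1 = -1.
(a,b)_3: α=6, u≡2; β=6, v≡1 (mod 3); (2|3)=-1, (1|3)=+1; sign (−1)^0·-1^6·+1^6 = +1.
(a,b)_5: α=-3, u≡3; β=-2, v≡4 (mod 5); (3|5)=-1, (4|5)=+1; sign (−1)^0·-1^-2·+1^-3 = +1.
|Ram(443210, -41)| = 2, even; anisotropic at {23, 41}.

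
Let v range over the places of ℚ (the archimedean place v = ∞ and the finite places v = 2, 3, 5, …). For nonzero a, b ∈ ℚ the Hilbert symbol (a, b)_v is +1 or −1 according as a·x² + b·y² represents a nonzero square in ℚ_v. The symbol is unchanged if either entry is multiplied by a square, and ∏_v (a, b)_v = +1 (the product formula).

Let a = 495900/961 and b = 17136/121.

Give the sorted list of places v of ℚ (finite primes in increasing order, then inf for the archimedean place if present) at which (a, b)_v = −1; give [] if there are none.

Mod squares: a ≡ 551, b ≡ 119. Check v ∈ {∞, 2, 3, 5, 7, 11, 17, 19, 29, 31}.
v=31: a=31^-2·(≡24), b=31^0·(≡23) mod 31; (24|31)=-1, (23|31)=-1; (−1)^{-2·0·15}·(-1)^0·(-1)^-2 = +1.
v=17: a=17^0·(≡3), b=17^1·(≡11) mod 17; (3|17)=-1, (11|17)=-1; (−1)^{0·1·8}·(-1)^1·(-1)^0 = -1.
v=29: a=29^1·(≡12), b=29^0·(≡11) mod 29; (12|29)=-1, (11|29)=-1; (−1)^{1·0·14}·(-1)^0·(-1)^1 = -1.
v=∞: 551 > 0 and 119 > 0  ⇒  (a,b)_∞ = +1.
v=2: v_2(a)=2, v_2(b)=4; units ≡ 7, 7 (mod 8); ε·ε+αω+βω = 1·1+2·0+4·0 ≡ 1  ⇒  (a,b)_2 = -1.
v=7: a=7^0·(≡3), b=7^1·(≡6) mod 7; (3|7)=-1, (6|7)=-1; (−1)^{0·1·3}·(-1)^1·(-1)^0 = -1.
v=5: a=5^2·(≡1), b=5^0·(≡1) mod 5; (1|5)=+1, (1|5)=+1; (−1)^{2·0·2}·(+1)^0·(+1)^2 = +1.
v=3: a=3^2·(≡2), b=3^2·(≡2) mod 3; (2|3)=-1, (2|3)=-1; (−1)^{2·2·1}·(-1)^2·(-1)^2 = +1.
v=19: a=19^1·(≡15), b=19^0·(≡16) mod 19; (15|19)=-1, (16|19)=+1; (−1)^{1·0·9}·(-1)^0·(+1)^1 = +1.
v=11: a=11^0·(≡5), b=11^-2·(≡9) mod 11; (5|11)=+1, (9|11)=+1; (−1)^{0·-2·5}·(+1)^-2·(+1)^0 = +1.
|Ram(551, 119)| = 4, even; anisotropic at {2, 7, 17, 29}.

[2, 7, 17, 29]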